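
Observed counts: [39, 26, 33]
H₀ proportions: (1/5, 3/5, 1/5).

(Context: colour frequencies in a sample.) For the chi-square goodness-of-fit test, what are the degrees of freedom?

df = k − 1 = 3 − 1 = 2

degrees of freedom = 2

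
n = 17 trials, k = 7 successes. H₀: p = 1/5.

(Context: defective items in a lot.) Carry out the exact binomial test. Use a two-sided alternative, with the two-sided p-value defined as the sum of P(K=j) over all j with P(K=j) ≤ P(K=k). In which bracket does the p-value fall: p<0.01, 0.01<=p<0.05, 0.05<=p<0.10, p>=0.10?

p-value bracket: 0.05<=p<0.10

Exact binomial: n=17, k=7, p₀=1/5=0.2000
P(X=j) = C(n,j)·p₀^j·(1−p₀)^(n−j); p = Σ P(X=j) over j with P(X=j) ≤ P(X=7)
p-value (two-sided) = 0.06018
→ bracket: 0.05<=p<0.10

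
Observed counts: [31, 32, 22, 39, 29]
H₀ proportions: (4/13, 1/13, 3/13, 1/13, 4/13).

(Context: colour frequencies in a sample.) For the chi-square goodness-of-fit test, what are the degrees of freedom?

degrees of freedom = 4

df = k − 1 = 5 − 1 = 4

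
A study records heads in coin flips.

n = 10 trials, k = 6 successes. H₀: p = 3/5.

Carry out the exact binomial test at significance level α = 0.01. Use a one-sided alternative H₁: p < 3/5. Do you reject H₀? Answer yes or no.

Exact binomial: n=10, k=6, p₀=3/5=0.6000
P(X≤6) from Σ C(n,i)·p₀^i·(1−p₀)^(n−i)
p-value (one-sided, H₁ less) = 0.61772
At α=0.01: p ≥ α → fail to reject H₀

reject H₀: no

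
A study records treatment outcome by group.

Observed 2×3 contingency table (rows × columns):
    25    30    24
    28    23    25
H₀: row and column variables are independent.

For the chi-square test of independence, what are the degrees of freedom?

df = (r−1)(c−1) = (2−1)·(3−1) = 2

degrees of freedom = 2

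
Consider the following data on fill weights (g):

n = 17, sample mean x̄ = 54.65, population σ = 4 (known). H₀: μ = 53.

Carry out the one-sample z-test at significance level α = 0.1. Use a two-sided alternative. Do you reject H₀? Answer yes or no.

SE = σ/√n = 4/√17 = 0.9701
z = (x̄−μ₀)/SE = (54.65−53)/0.9701 = 1.7008
p-value (two-sided) = 0.08898
At α=0.1: p < α → reject H₀

reject H₀: yes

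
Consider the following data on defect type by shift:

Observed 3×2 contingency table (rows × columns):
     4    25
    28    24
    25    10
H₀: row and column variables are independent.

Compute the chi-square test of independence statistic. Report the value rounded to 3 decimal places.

test statistic = 21.915

Row totals [29, 52, 35], col totals [57, 59], n=116
χ² = (4−14.25)²/14.25 + (25−14.75)²/14.75 + (28−25.55)²/25.55 + (24−26.45)²/26.45 + (25−17.20)²/17.20 + (10−17.80)²/17.80 = 21.9152
df = 2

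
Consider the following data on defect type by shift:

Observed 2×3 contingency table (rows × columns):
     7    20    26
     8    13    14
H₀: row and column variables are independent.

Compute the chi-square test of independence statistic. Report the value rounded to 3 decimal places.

test statistic = 1.534

Row totals [53, 35], col totals [15, 33, 40], n=88
χ² = (7−9.03)²/9.03 + (20−19.88)²/19.88 + (26−24.09)²/24.09 + (8−5.97)²/5.97 + (13−13.12)²/13.12 + (14−15.91)²/15.91 = 1.5339
df = 2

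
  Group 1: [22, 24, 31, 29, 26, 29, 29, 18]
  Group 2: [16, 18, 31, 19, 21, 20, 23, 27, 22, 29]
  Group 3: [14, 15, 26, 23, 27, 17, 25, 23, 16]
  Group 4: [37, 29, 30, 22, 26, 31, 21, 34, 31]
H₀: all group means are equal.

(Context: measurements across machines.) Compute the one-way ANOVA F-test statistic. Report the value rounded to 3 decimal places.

test statistic = 5.012

Group means [26.00, 22.60, 20.67, 29.00], grand mean 24.472
SSB = Σnᵢ(x̄ᵢ−x̄)² = 368.572; SSW = ΣΣ(x−x̄ᵢ)² = 784.400
MSB = 368.572/3 = 122.8574; MSW = 784.400/32 = 24.5125
F = MSB/MSW = 5.0120
df = (3, 32)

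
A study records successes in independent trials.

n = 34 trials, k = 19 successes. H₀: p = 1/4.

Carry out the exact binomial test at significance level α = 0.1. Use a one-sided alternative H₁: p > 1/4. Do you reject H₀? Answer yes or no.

reject H₀: yes

Exact binomial: n=34, k=19, p₀=1/4=0.2500
P(X≥19) from Σ C(n,i)·p₀^i·(1−p₀)^(n−i)
p-value (one-sided, H₁ greater) = 0.00012
At α=0.1: p < α → reject H₀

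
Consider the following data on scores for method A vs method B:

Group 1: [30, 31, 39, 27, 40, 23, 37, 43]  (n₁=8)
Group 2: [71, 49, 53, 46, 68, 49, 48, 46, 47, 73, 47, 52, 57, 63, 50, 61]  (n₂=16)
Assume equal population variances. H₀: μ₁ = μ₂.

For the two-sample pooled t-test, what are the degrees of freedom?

degrees of freedom = 22

df = n₁ + n₂ − 2 = 8 + 16 − 2 = 22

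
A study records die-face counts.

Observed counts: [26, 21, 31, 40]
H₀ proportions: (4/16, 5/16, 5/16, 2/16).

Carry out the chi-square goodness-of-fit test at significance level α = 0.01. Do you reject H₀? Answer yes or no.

reject H₀: yes

n = 118; E_i = n·p_i = [29.50, 36.88, 36.88, 14.75]
χ² = (26−29.50)²/29.50 + (21−36.88)²/36.88 + (31−36.88)²/36.88 + (40−14.75)²/14.75 = 51.4102
df = 3
p-value (upper-tail) = 0.00000
At α=0.01: p < α → reject H₀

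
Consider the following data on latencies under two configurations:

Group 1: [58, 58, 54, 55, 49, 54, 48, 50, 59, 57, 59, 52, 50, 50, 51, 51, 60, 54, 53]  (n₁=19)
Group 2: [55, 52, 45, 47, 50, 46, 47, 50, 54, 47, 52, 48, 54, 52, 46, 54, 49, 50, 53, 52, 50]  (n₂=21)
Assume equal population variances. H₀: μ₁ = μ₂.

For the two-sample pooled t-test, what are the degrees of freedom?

df = n₁ + n₂ − 2 = 19 + 21 − 2 = 38

degrees of freedom = 38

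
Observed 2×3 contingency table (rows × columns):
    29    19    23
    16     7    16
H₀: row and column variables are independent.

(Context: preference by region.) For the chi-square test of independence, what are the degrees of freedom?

degrees of freedom = 2

df = (r−1)(c−1) = (2−1)·(3−1) = 2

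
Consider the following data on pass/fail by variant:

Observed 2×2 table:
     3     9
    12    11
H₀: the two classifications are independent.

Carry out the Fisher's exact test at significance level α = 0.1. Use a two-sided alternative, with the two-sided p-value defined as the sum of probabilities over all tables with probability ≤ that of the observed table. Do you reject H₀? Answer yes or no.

Margins: r₁=12, r₂=23, c₁=15, c₂=20, n=35
p_obs = C(12,3)·C(23,12)/C(35,15); sum pmf over tables with pmf ≤ p_obs
p-value (two-sided) = 0.16292
At α=0.1: p ≥ α → fail to reject H₀

reject H₀: no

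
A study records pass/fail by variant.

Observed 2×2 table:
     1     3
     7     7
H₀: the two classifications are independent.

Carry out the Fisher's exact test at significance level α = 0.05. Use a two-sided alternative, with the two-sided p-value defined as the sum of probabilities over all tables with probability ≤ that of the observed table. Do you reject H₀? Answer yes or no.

reject H₀: no

Margins: r₁=4, r₂=14, c₁=8, c₂=10, n=18
p_obs = C(4,1)·C(14,7)/C(18,8); sum pmf over tables with pmf ≤ p_obs
p-value (two-sided) = 0.58824
At α=0.05: p ≥ α → fail to reject H₀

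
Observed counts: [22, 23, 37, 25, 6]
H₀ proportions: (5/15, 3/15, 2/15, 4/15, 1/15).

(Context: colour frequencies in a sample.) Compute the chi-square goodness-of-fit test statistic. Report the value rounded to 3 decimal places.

test statistic = 39.639

n = 113; E_i = n·p_i = [37.67, 22.60, 15.07, 30.13, 7.53]
χ² = (22−37.67)²/37.67 + (23−22.60)²/22.60 + (37−15.07)²/15.07 + (25−30.13)²/30.13 + (6−7.53)²/7.53 = 39.6394
df = 4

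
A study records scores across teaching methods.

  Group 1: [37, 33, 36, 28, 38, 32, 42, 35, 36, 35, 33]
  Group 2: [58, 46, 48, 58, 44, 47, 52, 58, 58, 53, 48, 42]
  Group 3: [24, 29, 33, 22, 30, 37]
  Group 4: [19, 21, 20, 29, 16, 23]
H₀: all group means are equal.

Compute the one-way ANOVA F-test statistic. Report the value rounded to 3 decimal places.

test statistic = 56.689

Group means [35.00, 51.00, 29.17, 21.33], grand mean 37.143
SSB = Σnᵢ(x̄ᵢ−x̄)² = 4236.119; SSW = ΣΣ(x−x̄ᵢ)² = 772.167
MSB = 4236.119/3 = 1412.0397; MSW = 772.167/31 = 24.9086
F = MSB/MSW = 56.6888
df = (3, 31)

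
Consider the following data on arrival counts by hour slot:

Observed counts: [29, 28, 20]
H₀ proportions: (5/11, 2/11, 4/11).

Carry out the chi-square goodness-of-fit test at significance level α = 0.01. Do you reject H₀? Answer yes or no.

n = 77; E_i = n·p_i = [35.00, 14.00, 28.00]
χ² = (29−35.00)²/35.00 + (28−14.00)²/14.00 + (20−28.00)²/28.00 = 17.3143
df = 2
p-value (upper-tail) = 0.00017
At α=0.01: p < α → reject H₀

reject H₀: yes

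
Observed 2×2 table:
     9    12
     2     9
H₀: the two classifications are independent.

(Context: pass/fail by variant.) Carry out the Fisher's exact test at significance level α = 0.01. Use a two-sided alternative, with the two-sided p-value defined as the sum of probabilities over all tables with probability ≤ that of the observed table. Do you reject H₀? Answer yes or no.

Margins: r₁=21, r₂=11, c₁=11, c₂=21, n=32
p_obs = C(21,9)·C(11,2)/C(32,11); sum pmf over tables with pmf ≤ p_obs
p-value (two-sided) = 0.24806
At α=0.01: p ≥ α → fail to reject H₀

reject H₀: no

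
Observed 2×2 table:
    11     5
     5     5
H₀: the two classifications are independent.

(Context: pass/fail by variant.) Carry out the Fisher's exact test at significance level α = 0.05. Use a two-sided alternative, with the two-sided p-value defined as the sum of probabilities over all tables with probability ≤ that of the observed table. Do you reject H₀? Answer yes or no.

Margins: r₁=16, r₂=10, c₁=16, c₂=10, n=26
p_obs = C(16,11)·C(10,5)/C(26,16); sum pmf over tables with pmf ≤ p_obs
p-value (two-sided) = 0.42496
At α=0.05: p ≥ α → fail to reject H₀

reject H₀: no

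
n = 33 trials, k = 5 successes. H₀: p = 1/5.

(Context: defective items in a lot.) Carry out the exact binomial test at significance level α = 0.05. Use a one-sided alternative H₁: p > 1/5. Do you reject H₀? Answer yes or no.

Exact binomial: n=33, k=5, p₀=1/5=0.2000
P(X≥5) from Σ C(n,i)·p₀^i·(1−p₀)^(n−i)
p-value (one-sided, H₁ greater) = 0.81787
At α=0.05: p ≥ α → fail to reject H₀

reject H₀: no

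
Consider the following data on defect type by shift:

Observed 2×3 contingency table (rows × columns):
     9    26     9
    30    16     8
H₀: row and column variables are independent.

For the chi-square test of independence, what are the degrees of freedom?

degrees of freedom = 2

df = (r−1)(c−1) = (2−1)·(3−1) = 2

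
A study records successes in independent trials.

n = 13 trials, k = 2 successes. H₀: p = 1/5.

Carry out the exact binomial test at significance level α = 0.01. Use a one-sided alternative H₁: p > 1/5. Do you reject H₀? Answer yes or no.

Exact binomial: n=13, k=2, p₀=1/5=0.2000
P(X≥2) from Σ C(n,i)·p₀^i·(1−p₀)^(n−i)
p-value (one-sided, H₁ greater) = 0.76635
At α=0.01: p ≥ α → fail to reject H₀

reject H₀: no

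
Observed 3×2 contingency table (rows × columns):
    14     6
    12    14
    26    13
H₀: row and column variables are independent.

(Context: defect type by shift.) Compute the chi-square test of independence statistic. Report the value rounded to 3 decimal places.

Row totals [20, 26, 39], col totals [52, 33], n=85
χ² = (14−12.24)²/12.24 + (6−7.76)²/7.76 + (12−15.91)²/15.91 + (14−10.09)²/10.09 + (26−23.86)²/23.86 + (13−15.14)²/15.14 = 3.6210
df = 2

test statistic = 3.621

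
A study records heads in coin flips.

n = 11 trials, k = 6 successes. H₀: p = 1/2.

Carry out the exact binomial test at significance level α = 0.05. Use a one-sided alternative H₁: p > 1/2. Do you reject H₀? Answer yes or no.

Exact binomial: n=11, k=6, p₀=1/2=0.5000
P(X≥6) from Σ C(n,i)·p₀^i·(1−p₀)^(n−i)
p-value (one-sided, H₁ greater) = 0.50000
At α=0.05: p ≥ α → fail to reject H₀

reject H₀: no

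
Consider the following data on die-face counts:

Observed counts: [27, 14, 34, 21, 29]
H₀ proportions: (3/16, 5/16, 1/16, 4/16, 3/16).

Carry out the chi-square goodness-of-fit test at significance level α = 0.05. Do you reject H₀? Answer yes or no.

n = 125; E_i = n·p_i = [23.44, 39.06, 7.81, 31.25, 23.44]
χ² = (27−23.44)²/23.44 + (14−39.06)²/39.06 + (34−7.81)²/7.81 + (21−31.25)²/31.25 + (29−23.44)²/23.44 = 109.0843
df = 4
p-value (upper-tail) = 0.00000
At α=0.05: p < α → reject H₀

reject H₀: yes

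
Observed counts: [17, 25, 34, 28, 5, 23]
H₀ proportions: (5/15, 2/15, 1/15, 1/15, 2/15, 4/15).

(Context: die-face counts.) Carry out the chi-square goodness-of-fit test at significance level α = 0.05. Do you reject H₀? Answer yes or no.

reject H₀: yes

n = 132; E_i = n·p_i = [44.00, 17.60, 8.80, 8.80, 17.60, 35.20]
χ² = (17−44.00)²/44.00 + (25−17.60)²/17.60 + (34−8.80)²/8.80 + (28−8.80)²/8.80 + (5−17.60)²/17.60 + (23−35.20)²/35.20 = 146.9830
df = 5
p-value (upper-tail) = 0.00000
At α=0.05: p < α → reject H₀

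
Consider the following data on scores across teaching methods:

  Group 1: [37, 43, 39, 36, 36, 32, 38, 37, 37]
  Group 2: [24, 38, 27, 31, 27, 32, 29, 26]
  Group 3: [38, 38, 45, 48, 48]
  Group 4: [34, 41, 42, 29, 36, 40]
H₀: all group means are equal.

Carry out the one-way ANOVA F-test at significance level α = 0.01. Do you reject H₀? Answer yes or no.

reject H₀: yes

Group means [37.22, 29.25, 43.40, 37.00], grand mean 36.000
SSB = Σnᵢ(x̄ᵢ−x̄)² = 657.744; SSW = ΣΣ(x−x̄ᵢ)² = 430.256
MSB = 657.744/3 = 219.2481; MSW = 430.256/24 = 17.9273
F = MSB/MSW = 12.2298
df = (3, 24)
p-value (upper-tail) = 0.00005
At α=0.01: p < α → reject H₀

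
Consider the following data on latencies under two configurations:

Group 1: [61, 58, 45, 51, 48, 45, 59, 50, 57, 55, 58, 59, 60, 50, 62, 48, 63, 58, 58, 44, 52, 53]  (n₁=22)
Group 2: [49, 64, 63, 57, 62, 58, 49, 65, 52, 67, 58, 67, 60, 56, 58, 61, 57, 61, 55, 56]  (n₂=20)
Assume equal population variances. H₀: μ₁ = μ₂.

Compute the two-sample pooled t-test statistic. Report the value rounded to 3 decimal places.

x̄₁=54.273, s₁=5.905, n₁=22
x̄₂=58.750, s₂=5.210, n₂=20
s_p² = [21·5.905² + 19·5.210²]/40 = 31.2028
SE = √(s_p²·(1/22+1/20)) = 1.7258
t = (54.273−58.750)/1.7258 = -2.5943
df = 40

test statistic = -2.594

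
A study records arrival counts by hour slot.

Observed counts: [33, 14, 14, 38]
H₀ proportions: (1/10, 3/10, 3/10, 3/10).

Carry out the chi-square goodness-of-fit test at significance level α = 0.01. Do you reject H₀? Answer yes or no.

reject H₀: yes

n = 99; E_i = n·p_i = [9.90, 29.70, 29.70, 29.70]
χ² = (33−9.90)²/9.90 + (14−29.70)²/29.70 + (14−29.70)²/29.70 + (38−29.70)²/29.70 = 72.8182
df = 3
p-value (upper-tail) = 0.00000
At α=0.01: p < α → reject H₀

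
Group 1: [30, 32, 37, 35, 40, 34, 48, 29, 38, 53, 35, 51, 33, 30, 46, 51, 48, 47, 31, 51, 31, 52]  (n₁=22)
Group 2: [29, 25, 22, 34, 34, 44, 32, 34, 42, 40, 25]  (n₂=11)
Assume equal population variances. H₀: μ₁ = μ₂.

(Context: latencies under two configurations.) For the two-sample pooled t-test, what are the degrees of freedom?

df = n₁ + n₂ − 2 = 22 + 11 − 2 = 31

degrees of freedom = 31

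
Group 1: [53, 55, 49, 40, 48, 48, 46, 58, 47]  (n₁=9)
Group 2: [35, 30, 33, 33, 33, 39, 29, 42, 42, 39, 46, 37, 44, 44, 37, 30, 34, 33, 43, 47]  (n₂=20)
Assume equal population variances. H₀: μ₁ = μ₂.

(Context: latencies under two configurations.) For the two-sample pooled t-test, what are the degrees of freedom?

df = n₁ + n₂ − 2 = 9 + 20 − 2 = 27

degrees of freedom = 27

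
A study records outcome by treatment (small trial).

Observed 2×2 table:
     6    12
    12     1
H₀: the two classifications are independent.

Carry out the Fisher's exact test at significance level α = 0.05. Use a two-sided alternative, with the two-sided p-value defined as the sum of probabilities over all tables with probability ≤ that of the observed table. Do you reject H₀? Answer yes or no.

Margins: r₁=18, r₂=13, c₁=18, c₂=13, n=31
p_obs = C(18,6)·C(13,12)/C(31,18); sum pmf over tables with pmf ≤ p_obs
p-value (two-sided) = 0.00240
At α=0.05: p < α → reject H₀

reject H₀: yes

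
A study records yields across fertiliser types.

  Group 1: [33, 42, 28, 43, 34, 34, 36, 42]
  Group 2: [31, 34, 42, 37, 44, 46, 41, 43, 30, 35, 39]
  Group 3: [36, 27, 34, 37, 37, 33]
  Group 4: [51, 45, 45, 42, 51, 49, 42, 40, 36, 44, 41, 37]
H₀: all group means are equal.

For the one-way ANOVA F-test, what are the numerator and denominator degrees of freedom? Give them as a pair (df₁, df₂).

degrees of freedom = [3, 33]

k = 4 groups, N = 37 total
df = (k−1, N−k) = (4−1, 37−4) = (3, 33)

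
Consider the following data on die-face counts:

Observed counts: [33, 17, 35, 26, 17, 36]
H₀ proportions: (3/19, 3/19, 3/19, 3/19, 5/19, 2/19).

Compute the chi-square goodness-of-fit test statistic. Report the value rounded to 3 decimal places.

n = 164; E_i = n·p_i = [25.89, 25.89, 25.89, 25.89, 43.16, 17.26]
χ² = (33−25.89)²/25.89 + (17−25.89)²/25.89 + (35−25.89)²/25.89 + (26−25.89)²/25.89 + (17−43.16)²/43.16 + (36−17.26)²/17.26 = 44.3976
df = 5

test statistic = 44.398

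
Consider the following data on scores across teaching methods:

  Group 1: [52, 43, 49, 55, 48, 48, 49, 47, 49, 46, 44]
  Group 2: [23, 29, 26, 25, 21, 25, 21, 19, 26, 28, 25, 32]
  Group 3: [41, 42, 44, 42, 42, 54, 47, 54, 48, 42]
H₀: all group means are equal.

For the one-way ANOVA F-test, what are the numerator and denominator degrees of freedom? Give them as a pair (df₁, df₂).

degrees of freedom = [2, 30]

k = 3 groups, N = 33 total
df = (k−1, N−k) = (3−1, 33−3) = (2, 30)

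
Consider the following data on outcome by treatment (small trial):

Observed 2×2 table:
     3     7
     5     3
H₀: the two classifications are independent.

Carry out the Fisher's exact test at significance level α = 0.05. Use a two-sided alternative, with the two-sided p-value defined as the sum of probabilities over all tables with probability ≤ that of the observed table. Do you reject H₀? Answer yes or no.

Margins: r₁=10, r₂=8, c₁=8, c₂=10, n=18
p_obs = C(10,3)·C(8,5)/C(18,8); sum pmf over tables with pmf ≤ p_obs
p-value (two-sided) = 0.34156
At α=0.05: p ≥ α → fail to reject H₀

reject H₀: no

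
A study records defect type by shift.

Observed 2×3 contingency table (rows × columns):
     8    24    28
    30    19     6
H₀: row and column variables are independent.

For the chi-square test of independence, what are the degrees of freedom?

df = (r−1)(c−1) = (2−1)·(3−1) = 2

degrees of freedom = 2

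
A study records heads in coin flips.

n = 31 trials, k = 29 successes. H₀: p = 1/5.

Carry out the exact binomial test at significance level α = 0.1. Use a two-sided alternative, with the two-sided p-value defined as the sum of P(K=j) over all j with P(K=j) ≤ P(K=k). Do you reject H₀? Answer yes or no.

Exact binomial: n=31, k=29, p₀=1/5=0.2000
P(X=j) = C(n,j)·p₀^j·(1−p₀)^(n−j); p = Σ P(X=j) over j with P(X=j) ≤ P(X=29)
p-value (two-sided) = 0.00000
At α=0.1: p < α → reject H₀

reject H₀: yes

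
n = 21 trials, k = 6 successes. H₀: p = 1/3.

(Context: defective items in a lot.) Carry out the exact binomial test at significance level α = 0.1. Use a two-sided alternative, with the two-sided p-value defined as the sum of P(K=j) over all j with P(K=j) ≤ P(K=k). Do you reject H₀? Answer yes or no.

reject H₀: no

Exact binomial: n=21, k=6, p₀=1/3=0.3333
P(X=j) = C(n,j)·p₀^j·(1−p₀)^(n−j); p = Σ P(X=j) over j with P(X=j) ≤ P(X=6)
p-value (two-sided) = 0.81787
At α=0.1: p ≥ α → fail to reject H₀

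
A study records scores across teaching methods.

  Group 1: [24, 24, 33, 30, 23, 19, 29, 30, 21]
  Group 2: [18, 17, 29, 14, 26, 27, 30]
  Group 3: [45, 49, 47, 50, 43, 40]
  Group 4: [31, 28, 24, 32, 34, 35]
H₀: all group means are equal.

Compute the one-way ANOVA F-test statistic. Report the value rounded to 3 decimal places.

Group means [25.89, 23.00, 45.67, 30.67], grand mean 30.429
SSB = Σnᵢ(x̄ᵢ−x̄)² = 1965.302; SSW = ΣΣ(x−x̄ᵢ)² = 587.556
MSB = 1965.302/3 = 655.1005; MSW = 587.556/24 = 24.4815
F = MSB/MSW = 26.7590
df = (3, 24)

test statistic = 26.759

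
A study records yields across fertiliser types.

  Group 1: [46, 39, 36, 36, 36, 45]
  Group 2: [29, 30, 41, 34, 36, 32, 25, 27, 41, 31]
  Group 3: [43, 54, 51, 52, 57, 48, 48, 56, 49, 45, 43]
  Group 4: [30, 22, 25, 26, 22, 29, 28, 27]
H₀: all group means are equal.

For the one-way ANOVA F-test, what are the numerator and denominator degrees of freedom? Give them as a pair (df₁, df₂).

degrees of freedom = [3, 31]

k = 4 groups, N = 35 total
df = (k−1, N−k) = (4−1, 35−4) = (3, 31)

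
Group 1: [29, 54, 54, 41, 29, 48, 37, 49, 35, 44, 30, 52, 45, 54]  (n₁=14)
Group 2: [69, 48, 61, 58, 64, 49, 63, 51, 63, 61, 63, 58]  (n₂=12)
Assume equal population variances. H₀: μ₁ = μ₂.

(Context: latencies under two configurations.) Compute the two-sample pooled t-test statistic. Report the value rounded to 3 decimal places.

test statistic = -4.938

x̄₁=42.929, s₁=9.507, n₁=14
x̄₂=59.000, s₂=6.523, n₂=12
s_p² = [13·9.507² + 11·6.523²]/24 = 68.4554
SE = √(s_p²·(1/14+1/12)) = 3.2549
t = (42.929−59.000)/3.2549 = -4.9376
df = 24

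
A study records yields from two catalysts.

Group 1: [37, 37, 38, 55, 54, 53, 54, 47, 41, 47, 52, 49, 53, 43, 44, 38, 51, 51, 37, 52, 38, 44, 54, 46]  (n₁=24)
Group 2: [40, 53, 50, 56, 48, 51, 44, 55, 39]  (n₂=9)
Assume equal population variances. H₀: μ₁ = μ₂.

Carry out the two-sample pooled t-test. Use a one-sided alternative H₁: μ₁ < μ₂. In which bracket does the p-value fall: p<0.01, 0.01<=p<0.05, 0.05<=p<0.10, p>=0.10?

x̄₁=46.458, s₁=6.514, n₁=24
x̄₂=48.444, s₂=6.227, n₂=9
s_p² = [23·6.514² + 8·6.227²]/31 = 41.4897
SE = √(s_p²·(1/24+1/9)) = 2.5177
t = (46.458−48.444)/2.5177 = -0.7889
df = 31
p-value (one-sided, H₁ less) = 0.21809
→ bracket: p>=0.10

p-value bracket: p>=0.10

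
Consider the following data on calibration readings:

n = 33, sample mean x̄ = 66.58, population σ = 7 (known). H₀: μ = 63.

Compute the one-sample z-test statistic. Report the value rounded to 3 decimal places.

test statistic = 2.938

SE = σ/√n = 7/√33 = 1.2185
z = (x̄−μ₀)/SE = (66.58−63)/1.2185 = 2.9379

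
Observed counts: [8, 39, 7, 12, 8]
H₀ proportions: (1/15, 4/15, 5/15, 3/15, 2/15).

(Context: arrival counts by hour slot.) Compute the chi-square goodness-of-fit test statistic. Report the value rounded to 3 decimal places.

n = 74; E_i = n·p_i = [4.93, 19.73, 24.67, 14.80, 9.87]
χ² = (8−4.93)²/4.93 + (39−19.73)²/19.73 + (7−24.67)²/24.67 + (12−14.80)²/14.80 + (8−9.87)²/9.87 = 34.2534
df = 4

test statistic = 34.253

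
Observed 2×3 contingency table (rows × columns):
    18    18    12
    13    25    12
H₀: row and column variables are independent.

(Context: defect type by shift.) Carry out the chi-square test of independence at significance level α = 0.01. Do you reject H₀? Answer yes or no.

Row totals [48, 50], col totals [31, 43, 24], n=98
χ² = (18−15.18)²/15.18 + (18−21.06)²/21.06 + (12−11.76)²/11.76 + (13−15.82)²/15.82 + (25−21.94)²/21.94 + (12−12.24)²/12.24 = 1.9060
df = 2
p-value (upper-tail) = 0.38559
At α=0.01: p ≥ α → fail to reject H₀

reject H₀: no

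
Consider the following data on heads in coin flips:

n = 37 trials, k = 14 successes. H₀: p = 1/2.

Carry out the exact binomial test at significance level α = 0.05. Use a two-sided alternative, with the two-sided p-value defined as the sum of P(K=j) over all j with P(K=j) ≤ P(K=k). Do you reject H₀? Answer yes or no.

Exact binomial: n=37, k=14, p₀=1/2=0.5000
P(X=j) = C(n,j)·p₀^j·(1−p₀)^(n−j); p = Σ P(X=j) over j with P(X=j) ≤ P(X=14)
p-value (two-sided) = 0.18774
At α=0.05: p ≥ α → fail to reject H₀

reject H₀: no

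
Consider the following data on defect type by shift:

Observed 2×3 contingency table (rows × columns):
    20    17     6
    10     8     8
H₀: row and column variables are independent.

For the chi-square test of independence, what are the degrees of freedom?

degrees of freedom = 2

df = (r−1)(c−1) = (2−1)·(3−1) = 2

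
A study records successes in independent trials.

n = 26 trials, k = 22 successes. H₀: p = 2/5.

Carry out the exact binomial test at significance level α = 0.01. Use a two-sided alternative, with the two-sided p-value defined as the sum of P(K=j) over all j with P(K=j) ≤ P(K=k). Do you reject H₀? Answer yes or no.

Exact binomial: n=26, k=22, p₀=2/5=0.4000
P(X=j) = C(n,j)·p₀^j·(1−p₀)^(n−j); p = Σ P(X=j) over j with P(X=j) ≤ P(X=22)
p-value (two-sided) = 0.00001
At α=0.01: p < α → reject H₀

reject H₀: yes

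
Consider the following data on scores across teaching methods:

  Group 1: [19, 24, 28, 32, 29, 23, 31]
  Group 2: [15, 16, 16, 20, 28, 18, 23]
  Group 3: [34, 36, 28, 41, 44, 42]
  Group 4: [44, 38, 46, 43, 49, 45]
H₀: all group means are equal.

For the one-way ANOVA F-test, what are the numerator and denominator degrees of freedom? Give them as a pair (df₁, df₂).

k = 4 groups, N = 26 total
df = (k−1, N−k) = (4−1, 26−4) = (3, 22)

degrees of freedom = [3, 22]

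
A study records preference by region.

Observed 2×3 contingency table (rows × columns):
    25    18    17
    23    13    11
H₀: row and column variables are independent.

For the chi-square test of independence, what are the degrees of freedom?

df = (r−1)(c−1) = (2−1)·(3−1) = 2

degrees of freedom = 2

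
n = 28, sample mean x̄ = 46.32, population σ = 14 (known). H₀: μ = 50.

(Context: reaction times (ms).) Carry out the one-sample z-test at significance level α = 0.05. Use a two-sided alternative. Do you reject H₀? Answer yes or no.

reject H₀: no

SE = σ/√n = 14/√28 = 2.6458
z = (x̄−μ₀)/SE = (46.32−50)/2.6458 = -1.3909
p-value (two-sided) = 0.16425
At α=0.05: p ≥ α → fail to reject H₀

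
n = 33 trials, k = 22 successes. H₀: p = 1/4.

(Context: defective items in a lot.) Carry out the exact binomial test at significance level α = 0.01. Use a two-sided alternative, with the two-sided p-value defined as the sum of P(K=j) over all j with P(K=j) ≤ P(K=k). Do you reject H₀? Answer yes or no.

Exact binomial: n=33, k=22, p₀=1/4=0.2500
P(X=j) = C(n,j)·p₀^j·(1−p₀)^(n−j); p = Σ P(X=j) over j with P(X=j) ≤ P(X=22)
p-value (two-sided) = 0.00000
At α=0.01: p < α → reject H₀

reject H₀: yes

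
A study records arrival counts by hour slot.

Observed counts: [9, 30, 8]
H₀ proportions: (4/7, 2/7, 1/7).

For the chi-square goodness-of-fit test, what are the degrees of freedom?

df = k − 1 = 3 − 1 = 2

degrees of freedom = 2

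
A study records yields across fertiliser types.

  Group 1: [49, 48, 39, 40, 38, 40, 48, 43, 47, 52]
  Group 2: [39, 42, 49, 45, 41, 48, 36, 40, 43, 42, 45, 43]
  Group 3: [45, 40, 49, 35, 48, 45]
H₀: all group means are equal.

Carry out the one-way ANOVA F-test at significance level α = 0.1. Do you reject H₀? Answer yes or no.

reject H₀: no

Group means [44.40, 42.75, 43.67], grand mean 43.536
SSB = Σnᵢ(x̄ᵢ−x̄)² = 14.981; SSW = ΣΣ(x−x̄ᵢ)² = 509.983
MSB = 14.981/2 = 7.4905; MSW = 509.983/25 = 20.3993
F = MSB/MSW = 0.3672
df = (2, 25)
p-value (upper-tail) = 0.69635
At α=0.1: p ≥ α → fail to reject H₀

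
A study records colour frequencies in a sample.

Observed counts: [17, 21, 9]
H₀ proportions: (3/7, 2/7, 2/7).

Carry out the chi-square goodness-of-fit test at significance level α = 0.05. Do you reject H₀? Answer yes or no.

n = 47; E_i = n·p_i = [20.14, 13.43, 13.43]
χ² = (17−20.14)²/20.14 + (21−13.43)²/13.43 + (9−13.43)²/13.43 = 6.2199
df = 2
p-value (upper-tail) = 0.04460
At α=0.05: p < α → reject H₀

reject H₀: yes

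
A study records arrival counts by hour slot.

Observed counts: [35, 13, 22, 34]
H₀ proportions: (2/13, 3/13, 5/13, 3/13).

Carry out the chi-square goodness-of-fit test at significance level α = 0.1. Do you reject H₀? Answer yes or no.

reject H₀: yes

n = 104; E_i = n·p_i = [16.00, 24.00, 40.00, 24.00]
χ² = (35−16.00)²/16.00 + (13−24.00)²/24.00 + (22−40.00)²/40.00 + (34−24.00)²/24.00 = 39.8708
df = 3
p-value (upper-tail) = 0.00000
At α=0.1: p < α → reject H₀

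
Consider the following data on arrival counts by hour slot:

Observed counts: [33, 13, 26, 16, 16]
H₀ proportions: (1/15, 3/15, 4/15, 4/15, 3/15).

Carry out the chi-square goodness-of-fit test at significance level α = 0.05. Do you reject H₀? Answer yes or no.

reject H₀: yes

n = 104; E_i = n·p_i = [6.93, 20.80, 27.73, 27.73, 20.80]
χ² = (33−6.93)²/6.93 + (13−20.80)²/20.80 + (26−27.73)²/27.73 + (16−27.73)²/27.73 + (16−20.80)²/20.80 = 107.1058
df = 4
p-value (upper-tail) = 0.00000
At α=0.05: p < α → reject H₀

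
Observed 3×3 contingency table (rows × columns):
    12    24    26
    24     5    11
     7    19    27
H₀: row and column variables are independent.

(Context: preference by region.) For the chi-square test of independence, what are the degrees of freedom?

df = (r−1)(c−1) = (3−1)·(3−1) = 4

degrees of freedom = 4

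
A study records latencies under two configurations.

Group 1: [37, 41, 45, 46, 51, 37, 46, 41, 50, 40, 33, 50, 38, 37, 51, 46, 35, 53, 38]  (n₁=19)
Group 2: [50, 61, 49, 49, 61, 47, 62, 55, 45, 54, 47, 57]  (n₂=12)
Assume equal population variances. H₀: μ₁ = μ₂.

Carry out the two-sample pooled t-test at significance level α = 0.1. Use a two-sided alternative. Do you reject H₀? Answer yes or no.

reject H₀: yes

x̄₁=42.895, s₁=6.217, n₁=19
x̄₂=53.083, s₂=6.082, n₂=12
s_p² = [18·6.217² + 11·6.082²]/29 = 38.0243
SE = √(s_p²·(1/19+1/12)) = 2.2738
t = (42.895−53.083)/2.2738 = -4.4809
df = 29
p-value (two-sided) = 0.00011
At α=0.1: p < α → reject H₀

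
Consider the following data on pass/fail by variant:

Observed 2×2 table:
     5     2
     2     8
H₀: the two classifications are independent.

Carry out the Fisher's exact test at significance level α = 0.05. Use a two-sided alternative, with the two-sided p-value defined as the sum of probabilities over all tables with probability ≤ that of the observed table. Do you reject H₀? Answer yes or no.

reject H₀: no

Margins: r₁=7, r₂=10, c₁=7, c₂=10, n=17
p_obs = C(7,5)·C(10,2)/C(17,7); sum pmf over tables with pmf ≤ p_obs
p-value (two-sided) = 0.05841
At α=0.05: p ≥ α → fail to reject H₀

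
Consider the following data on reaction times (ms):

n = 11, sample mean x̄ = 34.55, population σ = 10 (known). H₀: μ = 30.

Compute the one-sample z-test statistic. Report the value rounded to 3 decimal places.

SE = σ/√n = 10/√11 = 3.0151
z = (x̄−μ₀)/SE = (34.55−30)/3.0151 = 1.5091

test statistic = 1.509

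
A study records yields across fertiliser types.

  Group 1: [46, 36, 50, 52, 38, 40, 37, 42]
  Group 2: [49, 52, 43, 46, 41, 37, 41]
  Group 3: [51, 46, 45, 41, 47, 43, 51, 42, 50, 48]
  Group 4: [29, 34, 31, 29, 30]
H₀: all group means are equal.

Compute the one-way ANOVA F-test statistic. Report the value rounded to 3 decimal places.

test statistic = 13.663

Group means [42.62, 44.14, 46.40, 30.60], grand mean 42.233
SSB = Σnᵢ(x̄ᵢ−x̄)² = 877.035; SSW = ΣΣ(x−x̄ᵢ)² = 556.332
MSB = 877.035/3 = 292.3448; MSW = 556.332/26 = 21.3974
F = MSB/MSW = 13.6626
df = (3, 26)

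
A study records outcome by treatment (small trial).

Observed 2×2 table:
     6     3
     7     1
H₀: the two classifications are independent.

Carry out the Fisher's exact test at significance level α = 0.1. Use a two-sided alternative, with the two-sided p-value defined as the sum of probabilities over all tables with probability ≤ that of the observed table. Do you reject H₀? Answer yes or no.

Margins: r₁=9, r₂=8, c₁=13, c₂=4, n=17
p_obs = C(9,6)·C(8,7)/C(17,13); sum pmf over tables with pmf ≤ p_obs
p-value (two-sided) = 0.57647
At α=0.1: p ≥ α → fail to reject H₀

reject H₀: no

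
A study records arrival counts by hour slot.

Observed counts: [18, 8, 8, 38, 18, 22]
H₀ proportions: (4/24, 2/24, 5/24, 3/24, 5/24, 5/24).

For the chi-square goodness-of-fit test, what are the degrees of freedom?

df = k − 1 = 6 − 1 = 5

degrees of freedom = 5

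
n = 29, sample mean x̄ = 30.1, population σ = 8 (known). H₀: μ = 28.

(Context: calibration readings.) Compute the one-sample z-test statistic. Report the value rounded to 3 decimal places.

SE = σ/√n = 8/√29 = 1.4856
z = (x̄−μ₀)/SE = (30.1−28)/1.4856 = 1.4136

test statistic = 1.414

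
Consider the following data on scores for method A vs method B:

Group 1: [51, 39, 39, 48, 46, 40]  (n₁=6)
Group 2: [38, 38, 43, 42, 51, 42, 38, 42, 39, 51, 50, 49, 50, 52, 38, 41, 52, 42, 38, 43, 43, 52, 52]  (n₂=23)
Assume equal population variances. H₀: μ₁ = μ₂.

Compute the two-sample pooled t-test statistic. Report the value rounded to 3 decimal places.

x̄₁=43.833, s₁=5.193, n₁=6
x̄₂=44.609, s₂=5.541, n₂=23
s_p² = [5·5.193² + 22·5.541²]/27 = 30.0115
SE = √(s_p²·(1/6+1/23)) = 2.5113
t = (43.833−44.609)/2.5113 = -0.3087
df = 27

test statistic = -0.309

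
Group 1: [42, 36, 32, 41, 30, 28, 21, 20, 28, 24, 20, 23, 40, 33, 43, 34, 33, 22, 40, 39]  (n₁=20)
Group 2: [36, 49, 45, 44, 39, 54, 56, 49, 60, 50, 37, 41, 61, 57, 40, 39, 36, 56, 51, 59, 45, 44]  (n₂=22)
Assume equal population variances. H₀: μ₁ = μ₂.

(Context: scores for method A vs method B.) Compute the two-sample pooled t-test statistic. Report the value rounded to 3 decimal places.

x̄₁=31.450, s₁=7.897, n₁=20
x̄₂=47.636, s₂=8.238, n₂=22
s_p² = [19·7.897² + 21·8.238²]/40 = 65.2510
SE = √(s_p²·(1/20+1/22)) = 2.4957
t = (31.450−47.636)/2.4957 = -6.4857
df = 40

test statistic = -6.486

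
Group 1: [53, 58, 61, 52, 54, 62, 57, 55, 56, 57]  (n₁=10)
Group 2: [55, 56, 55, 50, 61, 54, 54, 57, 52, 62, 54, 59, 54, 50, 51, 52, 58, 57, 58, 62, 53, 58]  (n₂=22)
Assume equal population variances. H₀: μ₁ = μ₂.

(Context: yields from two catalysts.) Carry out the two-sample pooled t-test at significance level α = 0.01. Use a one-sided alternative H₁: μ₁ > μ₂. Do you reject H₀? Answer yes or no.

reject H₀: no

x̄₁=56.500, s₁=3.240, n₁=10
x̄₂=55.545, s₂=3.595, n₂=22
s_p² = [9·3.240² + 21·3.595²]/30 = 12.1985
SE = √(s_p²·(1/10+1/22)) = 1.3320
t = (56.500−55.545)/1.3320 = 0.7166
df = 30
p-value (one-sided, H₁ greater) = 0.23958
At α=0.01: p ≥ α → fail to reject H₀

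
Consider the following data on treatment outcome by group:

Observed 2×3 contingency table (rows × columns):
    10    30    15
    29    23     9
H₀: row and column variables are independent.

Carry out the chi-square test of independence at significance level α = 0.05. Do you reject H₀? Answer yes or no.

Row totals [55, 61], col totals [39, 53, 24], n=116
χ² = (10−18.49)²/18.49 + (30−25.13)²/25.13 + (15−11.38)²/11.38 + (29−20.51)²/20.51 + (23−27.87)²/27.87 + (9−12.62)²/12.62 = 11.4011
df = 2
p-value (upper-tail) = 0.00334
At α=0.05: p < α → reject H₀

reject H₀: yes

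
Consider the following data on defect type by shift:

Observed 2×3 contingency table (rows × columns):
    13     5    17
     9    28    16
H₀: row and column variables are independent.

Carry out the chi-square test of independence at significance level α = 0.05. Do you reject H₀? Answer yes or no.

reject H₀: yes

Row totals [35, 53], col totals [22, 33, 33], n=88
χ² = (13−8.75)²/8.75 + (5−13.12)²/13.12 + (17−13.12)²/13.12 + (9−13.25)²/13.25 + (28−19.88)²/19.88 + (16−19.88)²/19.88 = 13.6783
df = 2
p-value (upper-tail) = 0.00107
At α=0.05: p < α → reject H₀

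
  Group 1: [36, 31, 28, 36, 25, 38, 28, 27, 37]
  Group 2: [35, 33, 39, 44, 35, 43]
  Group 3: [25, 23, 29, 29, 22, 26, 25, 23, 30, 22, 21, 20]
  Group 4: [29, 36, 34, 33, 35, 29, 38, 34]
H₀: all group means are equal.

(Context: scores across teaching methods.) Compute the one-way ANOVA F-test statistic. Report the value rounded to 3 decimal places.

Group means [31.78, 38.17, 24.58, 33.50], grand mean 30.800
SSB = Σnᵢ(x̄ᵢ−x̄)² = 856.294; SSW = ΣΣ(x−x̄ᵢ)² = 497.306
MSB = 856.294/3 = 285.4315; MSW = 497.306/31 = 16.0421
F = MSB/MSW = 17.7926
df = (3, 31)

test statistic = 17.793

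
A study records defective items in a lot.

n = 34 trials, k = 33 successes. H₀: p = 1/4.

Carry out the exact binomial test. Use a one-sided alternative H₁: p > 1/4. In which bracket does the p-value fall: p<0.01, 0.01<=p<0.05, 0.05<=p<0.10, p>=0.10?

Exact binomial: n=34, k=33, p₀=1/4=0.2500
P(X≥33) from Σ C(n,i)·p₀^i·(1−p₀)^(n−i)
p-value (one-sided, H₁ greater) = 0.00000
→ bracket: p<0.01

p-value bracket: p<0.01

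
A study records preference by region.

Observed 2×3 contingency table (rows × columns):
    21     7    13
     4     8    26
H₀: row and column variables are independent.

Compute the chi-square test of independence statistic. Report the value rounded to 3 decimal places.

Row totals [41, 38], col totals [25, 15, 39], n=79
χ² = (21−12.97)²/12.97 + (7−7.78)²/7.78 + (13−20.24)²/20.24 + (4−12.03)²/12.03 + (8−7.22)²/7.22 + (26−18.76)²/18.76 = 15.8690
df = 2

test statistic = 15.869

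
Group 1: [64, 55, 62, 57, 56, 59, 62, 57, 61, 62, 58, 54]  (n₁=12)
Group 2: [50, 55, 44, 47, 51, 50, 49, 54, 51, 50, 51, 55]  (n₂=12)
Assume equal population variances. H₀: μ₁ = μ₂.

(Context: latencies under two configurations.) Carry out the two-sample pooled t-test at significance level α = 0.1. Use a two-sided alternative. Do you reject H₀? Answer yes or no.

x̄₁=58.917, s₁=3.232, n₁=12
x̄₂=50.583, s₂=3.175, n₂=12
s_p² = [11·3.232² + 11·3.175²]/22 = 10.2652
SE = √(s_p²·(1/12+1/12)) = 1.3080
t = (58.917−50.583)/1.3080 = 6.3711
df = 22
p-value (two-sided) = 0.00000
At α=0.1: p < α → reject H₀

reject H₀: yes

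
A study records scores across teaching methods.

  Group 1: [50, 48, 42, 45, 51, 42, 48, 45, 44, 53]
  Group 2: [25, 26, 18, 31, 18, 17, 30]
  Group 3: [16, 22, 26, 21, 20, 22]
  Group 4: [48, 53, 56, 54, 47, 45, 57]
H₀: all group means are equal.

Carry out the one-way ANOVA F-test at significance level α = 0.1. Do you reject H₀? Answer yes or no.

Group means [46.80, 23.57, 21.17, 51.43], grand mean 37.333
SSB = Σnᵢ(x̄ᵢ−x̄)² = 5180.805; SSW = ΣΣ(x−x̄ᵢ)² = 525.862
MSB = 5180.805/3 = 1726.9349; MSW = 525.862/26 = 20.2255
F = MSB/MSW = 85.3842
df = (3, 26)
p-value (upper-tail) = 0.00000
At α=0.1: p < α → reject H₀

reject H₀: yes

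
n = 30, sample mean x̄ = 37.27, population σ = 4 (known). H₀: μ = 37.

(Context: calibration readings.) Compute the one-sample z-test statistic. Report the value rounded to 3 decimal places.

test statistic = 0.370

SE = σ/√n = 4/√30 = 0.7303
z = (x̄−μ₀)/SE = (37.27−37)/0.7303 = 0.3697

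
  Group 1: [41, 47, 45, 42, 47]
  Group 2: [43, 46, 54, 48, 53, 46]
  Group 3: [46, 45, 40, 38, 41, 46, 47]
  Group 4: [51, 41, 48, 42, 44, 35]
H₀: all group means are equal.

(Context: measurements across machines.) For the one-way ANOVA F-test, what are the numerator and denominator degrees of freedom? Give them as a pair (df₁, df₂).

k = 4 groups, N = 24 total
df = (k−1, N−k) = (4−1, 24−4) = (3, 20)

degrees of freedom = [3, 20]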